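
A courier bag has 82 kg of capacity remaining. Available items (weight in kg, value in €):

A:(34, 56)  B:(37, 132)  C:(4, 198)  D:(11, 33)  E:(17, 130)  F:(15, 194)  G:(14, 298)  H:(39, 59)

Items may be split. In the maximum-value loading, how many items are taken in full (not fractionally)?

4

Greedy by value/weight ratio, highest first.
Ratios (sorted): C 49.50, G 21.29, F 12.93, E 7.65, B 3.57, D 3.00, A 1.65, H 1.51
take C (4 @ 198); take G (14 @ 298); take F (15 @ 194); take E (17 @ 130); take 32/37 of B → 114.16. Capacity used 82/82.
4 item(s) taken whole; one partial (take 32/37 of B).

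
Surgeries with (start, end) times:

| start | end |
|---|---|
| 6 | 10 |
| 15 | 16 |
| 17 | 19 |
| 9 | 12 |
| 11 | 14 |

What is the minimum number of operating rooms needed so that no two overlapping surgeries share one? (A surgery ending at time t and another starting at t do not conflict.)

2

Events (time:±→running): 6:+→1 9:+→2 … peak 2.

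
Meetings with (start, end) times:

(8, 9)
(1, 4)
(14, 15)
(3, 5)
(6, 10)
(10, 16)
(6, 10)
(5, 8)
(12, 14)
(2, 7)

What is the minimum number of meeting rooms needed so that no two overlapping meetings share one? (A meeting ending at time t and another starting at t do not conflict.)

Count concurrent intervals with a sweep; the peak is the room count.
starts: [1, 2, 3, 5, 6, 6, 8, 10, 12, 14]
ends:   [4, 5, 7, 8, 9, 10, 10, 14, 15, 16]
s1→1 s2→2 s3→3 e4→2 e5→1 s5→2 s6→3 s6→4  — peak 4.

4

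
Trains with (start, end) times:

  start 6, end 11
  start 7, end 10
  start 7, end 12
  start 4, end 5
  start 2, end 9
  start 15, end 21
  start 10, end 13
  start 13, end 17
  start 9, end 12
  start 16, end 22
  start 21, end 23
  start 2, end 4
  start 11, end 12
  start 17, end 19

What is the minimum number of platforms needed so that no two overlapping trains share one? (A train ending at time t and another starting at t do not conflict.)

The answer is the maximum number of intervals overlapping at any instant.
Events (time:±→running): 2:+→1 2:+→2 4:-→1 4:+→2 5:-→1 6:+→2 7:+→3 7:+→4 … peak 4.

4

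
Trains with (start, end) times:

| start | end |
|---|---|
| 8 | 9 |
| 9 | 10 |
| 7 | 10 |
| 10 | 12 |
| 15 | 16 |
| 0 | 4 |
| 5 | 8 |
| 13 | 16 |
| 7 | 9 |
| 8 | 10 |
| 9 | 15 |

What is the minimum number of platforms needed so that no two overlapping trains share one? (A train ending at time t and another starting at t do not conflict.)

4

Count concurrent intervals with a sweep; the peak is the room count.
Events (time:±→running): 0:+→1 4:-→0 5:+→1 7:+→2 7:+→3 8:-→2 8:+→3 8:+→4 … peak 4.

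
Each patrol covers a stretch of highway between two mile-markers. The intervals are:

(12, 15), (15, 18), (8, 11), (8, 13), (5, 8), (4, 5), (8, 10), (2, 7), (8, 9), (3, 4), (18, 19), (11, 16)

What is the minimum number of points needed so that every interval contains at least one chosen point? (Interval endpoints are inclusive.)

By right end: [3,4]  [4,5]  [2,7]  [5,8]  [8,9]  [8,10]  [8,11]  [8,13]  [12,15]  [11,16]  [15,18]  [18,19]
[3,4] uncovered → point at 4; [5,8] uncovered → point at 8; [12,15] uncovered → point at 15; [18,19] uncovered → point at 19.
Points: 4, 8, 15, 19 (4 total).

4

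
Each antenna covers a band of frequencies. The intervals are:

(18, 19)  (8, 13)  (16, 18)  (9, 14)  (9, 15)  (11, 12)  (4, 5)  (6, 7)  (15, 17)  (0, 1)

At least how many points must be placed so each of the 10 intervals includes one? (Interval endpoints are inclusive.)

Sorted: [0,1] [4,5] [6,7] [11,12] [8,13] [9,14] [9,15] [15,17] [16,18] [18,19]
{[0,1]} hit by 1; {[4,5]} hit by 5; {[6,7]} hit by 7; {[11,12],[8,13],[9,14],[9,15]} hit by 12; {[15,17],[16,18]} hit by 17; {[18,19]} hit by 19.
Points: 1, 5, 7, 12, 17, 19 (6 total).

6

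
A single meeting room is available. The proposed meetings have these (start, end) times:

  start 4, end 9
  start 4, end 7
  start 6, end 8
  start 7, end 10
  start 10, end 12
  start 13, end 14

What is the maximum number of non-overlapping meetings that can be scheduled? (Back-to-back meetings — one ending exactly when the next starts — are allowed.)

Greedy by earliest finish: after sorting by end time, pick each interval compatible with the last pick.
Sorted by end: (4,7)  (6,8)  (4,9)  (7,10)  (10,12)  (13,14)
take (4,7); skip (6,8); skip (4,9); take (7,10); take (10,12); take (13,14).
Selected 4 meetings.

4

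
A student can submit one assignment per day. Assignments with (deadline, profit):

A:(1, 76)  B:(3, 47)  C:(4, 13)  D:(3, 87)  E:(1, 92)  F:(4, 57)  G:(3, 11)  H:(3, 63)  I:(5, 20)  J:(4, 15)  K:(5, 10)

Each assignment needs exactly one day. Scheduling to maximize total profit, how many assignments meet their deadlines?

5

Sort by profit descending; place each in the latest free slot ≤ its deadline.
Profit order: E=92 D=87 A=76 H=63 F=57 B=47 I=20 J=15 C=13 G=11 K=10
Assign: E→slot 1, D→slot 3, A skipped, H→slot 2, F→slot 4, B skipped, I→slot 5, J skipped, C skipped, G skipped, K skipped.
Slots: [1:E] [2:H] [3:D] [4:F] [5:I]
5 of 11 scheduled.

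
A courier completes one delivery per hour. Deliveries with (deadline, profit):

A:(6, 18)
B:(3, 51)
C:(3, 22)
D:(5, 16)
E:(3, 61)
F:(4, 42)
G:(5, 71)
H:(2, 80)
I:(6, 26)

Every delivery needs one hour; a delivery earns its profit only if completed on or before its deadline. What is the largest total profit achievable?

Sort by profit descending; place each in the latest free slot ≤ its deadline.
Profit order: H=80 G=71 E=61 B=51 F=42 I=26 C=22 A=18 D=16
Assign: H→slot 2, G→slot 5, E→slot 3, B→slot 1, F→slot 4, I→slot 6, C skipped, A skipped, D skipped.
Slots: [1:B] [2:H] [3:E] [4:F] [5:G] [6:I]
Profit = 51 + 80 + 61 + 42 + 71 + 26 = 331

331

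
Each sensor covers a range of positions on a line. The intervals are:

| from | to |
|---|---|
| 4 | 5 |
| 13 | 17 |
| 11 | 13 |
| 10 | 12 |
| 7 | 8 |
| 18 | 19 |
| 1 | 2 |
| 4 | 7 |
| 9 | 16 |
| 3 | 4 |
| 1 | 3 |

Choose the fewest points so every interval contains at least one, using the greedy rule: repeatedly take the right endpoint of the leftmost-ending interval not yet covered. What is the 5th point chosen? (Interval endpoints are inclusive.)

17

Sorted: [1,2] [1,3] [3,4] [4,5] [4,7] [7,8] [10,12] [11,13] [9,16] [13,17] [18,19]
{[1,2],[1,3]} hit by 2; {[3,4],[4,5],[4,7]} hit by 4; {[7,8]} hit by 8; {[10,12],[11,13],[9,16]} hit by 12; {[13,17]} hit by 17; {[18,19]} hit by 19.
Points: 2, 4, 8, 12, 17, 19 (6 total).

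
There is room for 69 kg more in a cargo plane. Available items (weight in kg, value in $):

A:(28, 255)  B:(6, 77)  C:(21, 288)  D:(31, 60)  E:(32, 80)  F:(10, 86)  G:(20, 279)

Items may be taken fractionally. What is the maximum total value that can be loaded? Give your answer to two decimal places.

844.36

Sort by value per unit weight and fill in that order.
Ratios (sorted): G 13.95, C 13.71, B 12.83, A 9.11, F 8.60, E 2.50, D 1.94
take G (20 @ 279); take C (21 @ 288); take B (6 @ 77); take 22/28 of A → 200.36. Capacity used 69/69.
Total value = 844.36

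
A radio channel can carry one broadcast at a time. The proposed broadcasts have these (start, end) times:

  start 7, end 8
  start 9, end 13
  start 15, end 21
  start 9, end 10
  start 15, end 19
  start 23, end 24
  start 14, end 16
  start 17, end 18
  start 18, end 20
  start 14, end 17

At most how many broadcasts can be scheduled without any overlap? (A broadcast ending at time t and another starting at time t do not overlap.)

Order by finish time; keep every interval that doesn't clash with the previous kept one.
Sorted by end: (7,8)  (9,10)  (9,13)  (14,16)  (14,17)  (17,18)  (15,19)  (18,20)  (15,21)  (23,24)
take (7,8); take (9,10); take (14,16); take (17,18); skip (15,19); take (18,20); take (23,24).
Selected 6 broadcasts.

6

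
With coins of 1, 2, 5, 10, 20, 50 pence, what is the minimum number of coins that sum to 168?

168 = 3×50 + 1×10 + 1×5 + 1×2 + 1×1
Total coins = 3 + 1 + 1 + 1 + 1 = 7

7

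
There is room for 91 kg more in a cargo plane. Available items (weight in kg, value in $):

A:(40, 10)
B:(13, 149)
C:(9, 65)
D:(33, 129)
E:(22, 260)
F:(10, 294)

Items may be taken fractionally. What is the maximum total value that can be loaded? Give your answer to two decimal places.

898.00

Order: F (294/10=29.40) > E (260/22=11.82) > B (149/13=11.46) > C (65/9=7.22) > D (129/33=3.91) > A (10/40=0.25)
Fill: take F (10 @ 294) → take E (22 @ 260) → take B (13 @ 149) → take C (9 @ 65) → take D (33 @ 129) → take 4/40 of A → 1.00; 91/91 used.
Total value = 898.00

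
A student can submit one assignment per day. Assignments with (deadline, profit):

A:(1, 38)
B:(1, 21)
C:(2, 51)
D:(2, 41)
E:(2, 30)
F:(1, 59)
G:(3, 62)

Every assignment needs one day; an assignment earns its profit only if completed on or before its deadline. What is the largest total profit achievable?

172

Take jobs in profit order; each goes to the latest open slot no later than its deadline.
Profit order: G=62 F=59 C=51 D=41 A=38 E=30 B=21
Assign: G→slot 3, F→slot 1, C→slot 2, D skipped, A skipped, E skipped, B skipped.
Slots: [1:F] [2:C] [3:G]
Profit = 59 + 51 + 62 = 172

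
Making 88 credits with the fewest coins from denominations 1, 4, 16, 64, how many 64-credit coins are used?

Use the largest denomination that fits, subtract, and repeat.
88 − 1×64→24 − 1×16→8 − 2×4→0
Count of 64: 1

1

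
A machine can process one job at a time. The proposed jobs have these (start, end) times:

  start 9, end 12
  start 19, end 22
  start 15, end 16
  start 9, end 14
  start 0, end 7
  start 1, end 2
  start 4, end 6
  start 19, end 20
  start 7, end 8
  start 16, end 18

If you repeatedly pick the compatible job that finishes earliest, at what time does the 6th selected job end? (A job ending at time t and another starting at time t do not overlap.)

18

By end time: (1,2), (4,6), (0,7), (7,8), (9,12), (9,14), (15,16), (16,18), (19,20), (19,22).
Pick (1,2); next start ≥ 2 → (4,6); next start ≥ 6 → (7,8); next start ≥ 8 → (9,12); next start ≥ 12 → (15,16); next start ≥ 16 → (16,18); next start ≥ 18 → (19,20).
Selected: (1,2) (4,6) (7,8) (9,12) (15,16) (16,18) (19,20)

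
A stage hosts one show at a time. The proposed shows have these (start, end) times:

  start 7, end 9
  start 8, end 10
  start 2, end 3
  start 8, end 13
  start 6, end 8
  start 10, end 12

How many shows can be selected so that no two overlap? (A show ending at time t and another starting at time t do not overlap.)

4

Sorted by end: (2,3)  (6,8)  (7,9)  (8,10)  (10,12)  (8,13)
take (2,3); take (6,8); take (8,10); take (10,12); skip (8,13).
Selected 4 shows.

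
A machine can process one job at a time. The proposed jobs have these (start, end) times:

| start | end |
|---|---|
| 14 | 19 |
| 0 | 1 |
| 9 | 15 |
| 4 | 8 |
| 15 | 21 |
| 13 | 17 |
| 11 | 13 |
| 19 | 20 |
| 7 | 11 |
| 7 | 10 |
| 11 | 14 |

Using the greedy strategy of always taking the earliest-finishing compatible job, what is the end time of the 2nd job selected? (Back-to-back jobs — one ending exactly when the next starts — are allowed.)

8

Sorted by end: (0,1)  (4,8)  (7,10)  (7,11)  (11,13)  (11,14)  (9,15)  (13,17)  (14,19)  (19,20)  (15,21)
take (0,1); take (4,8); take (11,13); take (13,17); take (19,20).
Selected: (0,1) (4,8) (11,13) (13,17) (19,20)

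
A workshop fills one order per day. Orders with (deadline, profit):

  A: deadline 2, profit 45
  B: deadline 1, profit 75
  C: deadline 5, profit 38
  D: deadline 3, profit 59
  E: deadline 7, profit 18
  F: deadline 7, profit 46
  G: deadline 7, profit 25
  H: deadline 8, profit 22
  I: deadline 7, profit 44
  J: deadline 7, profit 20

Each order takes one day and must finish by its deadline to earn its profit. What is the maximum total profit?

354

By profit: B(d1,75), D(d3,59), F(d7,46), A(d2,45), I(d7,44), C(d5,38), G(d7,25), H(d8,22), J(d7,20), E(d7,18)
B→slot 1; D→slot 3; F→slot 7; A→slot 2; I→slot 6; C→slot 5; G→slot 4; H→slot 8; J skipped; E skipped.
Profit = 75 + 45 + 59 + 25 + 38 + 44 + 46 + 22 = 354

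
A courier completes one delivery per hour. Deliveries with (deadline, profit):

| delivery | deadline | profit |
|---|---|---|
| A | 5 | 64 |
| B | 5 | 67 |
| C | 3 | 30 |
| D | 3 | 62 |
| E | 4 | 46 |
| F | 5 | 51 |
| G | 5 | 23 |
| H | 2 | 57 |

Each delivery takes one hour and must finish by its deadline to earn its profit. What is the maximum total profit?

Take jobs in profit order; each goes to the latest open slot no later than its deadline.
Profit order: B=67 A=64 D=62 H=57 F=51 E=46 C=30 G=23
Assign: B→slot 5, A→slot 4, D→slot 3, H→slot 2, F→slot 1, E skipped, C skipped, G skipped.
Slots: [1:F] [2:H] [3:D] [4:A] [5:B]
Profit = 51 + 57 + 62 + 64 + 67 = 301

301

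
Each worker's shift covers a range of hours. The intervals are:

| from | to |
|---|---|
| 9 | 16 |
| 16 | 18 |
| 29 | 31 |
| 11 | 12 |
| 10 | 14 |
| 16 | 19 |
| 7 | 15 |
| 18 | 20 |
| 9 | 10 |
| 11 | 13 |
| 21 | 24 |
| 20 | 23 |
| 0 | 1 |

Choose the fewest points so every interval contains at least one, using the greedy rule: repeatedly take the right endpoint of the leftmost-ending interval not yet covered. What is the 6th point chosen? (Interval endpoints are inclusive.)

31

Sort by right endpoint; whenever an interval is uncovered, place a point at its right end.
By right end: [0,1]  [9,10]  [11,12]  [11,13]  [10,14]  [7,15]  [9,16]  [16,18]  [16,19]  [18,20]  [20,23]  [21,24]  [29,31]
[0,1] uncovered → point at 1; [9,10] uncovered → point at 10; [11,12] uncovered → point at 12; [16,18] uncovered → point at 18; [20,23] uncovered → point at 23; [29,31] uncovered → point at 31.
Points: 1, 10, 12, 18, 23, 31 (6 total).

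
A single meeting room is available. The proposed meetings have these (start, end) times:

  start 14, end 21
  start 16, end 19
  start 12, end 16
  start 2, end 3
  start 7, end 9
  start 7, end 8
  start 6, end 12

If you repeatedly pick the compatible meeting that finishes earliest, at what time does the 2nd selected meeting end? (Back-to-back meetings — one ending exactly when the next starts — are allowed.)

8

Order by finish time; keep every interval that doesn't clash with the previous kept one.
By end time: (2,3), (7,8), (7,9), (6,12), (12,16), (16,19), (14,21).
Pick (2,3); next start ≥ 3 → (7,8); next start ≥ 8 → (12,16); next start ≥ 16 → (16,19).
Selected: (2,3) (7,8) (12,16) (16,19)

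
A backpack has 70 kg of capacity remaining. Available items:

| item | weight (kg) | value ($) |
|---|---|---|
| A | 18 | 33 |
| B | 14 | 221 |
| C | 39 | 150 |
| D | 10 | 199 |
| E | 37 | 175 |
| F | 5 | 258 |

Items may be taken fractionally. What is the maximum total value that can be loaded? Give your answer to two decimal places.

Greedy by value/weight ratio, highest first.
Ratios (sorted): F 51.60, D 19.90, B 15.79, E 4.73, C 3.85, A 1.83
take F (5 @ 258); take D (10 @ 199); take B (14 @ 221); take E (37 @ 175); take 4/39 of C → 15.38. Capacity used 70/70.
Total value = 868.38

868.38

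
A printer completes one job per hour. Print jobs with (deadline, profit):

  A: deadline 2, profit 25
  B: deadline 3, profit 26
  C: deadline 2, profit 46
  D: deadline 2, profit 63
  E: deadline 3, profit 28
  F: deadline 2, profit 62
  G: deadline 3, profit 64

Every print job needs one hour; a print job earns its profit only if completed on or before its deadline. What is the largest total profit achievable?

189

Take jobs in profit order; each goes to the latest open slot no later than its deadline.
By profit: G(d3,64), D(d2,63), F(d2,62), C(d2,46), E(d3,28), B(d3,26), A(d2,25)
G→slot 3; D→slot 2; F→slot 1; C skipped; E skipped; B skipped; A skipped.
Profit = 62 + 63 + 64 = 189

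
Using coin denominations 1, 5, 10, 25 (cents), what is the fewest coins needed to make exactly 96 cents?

Greedy: take as many of the largest coin as possible, then repeat with the remainder.
96 = 3×25 + 2×10 + 1×1
Total coins = 3 + 2 + 1 = 6

6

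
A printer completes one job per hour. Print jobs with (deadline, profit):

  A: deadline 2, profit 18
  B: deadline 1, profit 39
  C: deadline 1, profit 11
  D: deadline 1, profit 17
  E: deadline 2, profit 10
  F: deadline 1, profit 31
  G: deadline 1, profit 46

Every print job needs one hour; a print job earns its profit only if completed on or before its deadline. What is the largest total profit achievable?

64

Sort by profit descending; place each in the latest free slot ≤ its deadline.
Profit order: G=46 B=39 F=31 A=18 D=17 C=11 E=10
Assign: G→slot 1, B skipped, F skipped, A→slot 2, D skipped, C skipped, E skipped.
Slots: [1:G] [2:A]
Profit = 46 + 18 = 64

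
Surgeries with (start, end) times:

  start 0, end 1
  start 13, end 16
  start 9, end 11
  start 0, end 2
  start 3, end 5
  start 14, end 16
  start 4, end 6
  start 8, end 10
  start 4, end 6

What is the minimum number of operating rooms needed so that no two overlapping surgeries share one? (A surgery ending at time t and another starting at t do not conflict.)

Events (time:±→running): 0:+→1 0:+→2 1:-→1 2:-→0 3:+→1 4:+→2 4:+→3 … peak 3.

3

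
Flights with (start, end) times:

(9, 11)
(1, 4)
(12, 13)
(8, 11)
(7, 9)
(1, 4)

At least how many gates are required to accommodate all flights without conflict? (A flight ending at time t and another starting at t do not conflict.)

The answer is the maximum number of intervals overlapping at any instant.
starts: [1, 1, 7, 8, 9, 12]
ends:   [4, 4, 9, 11, 11, 13]
s1→1 s1→2  — peak 2.

2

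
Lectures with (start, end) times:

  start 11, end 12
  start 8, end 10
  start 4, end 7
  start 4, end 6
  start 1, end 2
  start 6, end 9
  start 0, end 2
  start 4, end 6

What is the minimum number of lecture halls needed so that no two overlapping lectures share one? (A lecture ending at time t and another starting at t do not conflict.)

3

starts: [0, 1, 4, 4, 4, 6, 8, 11]
ends:   [2, 2, 6, 6, 7, 9, 10, 12]
s0→1 s1→2 e2→1 e2→0 s4→1 s4→2 s4→3  — peak 3.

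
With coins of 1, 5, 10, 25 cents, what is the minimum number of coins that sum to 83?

7

Use the largest denomination that fits, subtract, and repeat.
83 − 3×25→8 − 1×5→3 − 3×1→0
Total coins = 3 + 1 + 3 = 7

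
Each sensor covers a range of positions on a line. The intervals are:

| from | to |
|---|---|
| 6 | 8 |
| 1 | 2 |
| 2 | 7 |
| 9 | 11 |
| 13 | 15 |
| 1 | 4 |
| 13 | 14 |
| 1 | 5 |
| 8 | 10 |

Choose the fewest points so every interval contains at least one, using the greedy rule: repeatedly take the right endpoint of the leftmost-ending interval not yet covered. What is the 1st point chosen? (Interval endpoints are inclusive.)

2

Sorted: [1,2] [1,4] [1,5] [2,7] [6,8] [8,10] [9,11] [13,14] [13,15]
{[1,2],[1,4],[1,5],[2,7]} hit by 2; {[6,8],[8,10]} hit by 8; {[9,11]} hit by 11; {[13,14],[13,15]} hit by 14.
Points: 2, 8, 11, 14 (4 total).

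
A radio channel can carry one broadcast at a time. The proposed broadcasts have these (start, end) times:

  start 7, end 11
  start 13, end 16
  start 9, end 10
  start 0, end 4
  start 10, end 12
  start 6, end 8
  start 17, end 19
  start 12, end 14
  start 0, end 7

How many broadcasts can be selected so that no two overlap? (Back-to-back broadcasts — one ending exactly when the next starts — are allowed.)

6

Greedy by earliest finish: after sorting by end time, pick each interval compatible with the last pick.
Sorted by end: (0,4)  (0,7)  (6,8)  (9,10)  (7,11)  (10,12)  (12,14)  (13,16)  (17,19)
take (0,4); take (6,8); take (9,10); take (10,12); take (12,14); take (17,19).
Selected 6 broadcasts.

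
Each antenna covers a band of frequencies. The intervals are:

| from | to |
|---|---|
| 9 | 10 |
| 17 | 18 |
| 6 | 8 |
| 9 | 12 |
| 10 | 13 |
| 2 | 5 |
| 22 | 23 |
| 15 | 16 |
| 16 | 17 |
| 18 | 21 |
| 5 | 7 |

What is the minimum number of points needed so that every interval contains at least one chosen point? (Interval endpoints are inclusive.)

Process intervals by earliest right end; each time one isn't hit yet, stab at its right endpoint.
By right end: [2,5]  [5,7]  [6,8]  [9,10]  [9,12]  [10,13]  [15,16]  [16,17]  [17,18]  [18,21]  [22,23]
[2,5] uncovered → point at 5; [6,8] uncovered → point at 8; [9,10] uncovered → point at 10; [15,16] uncovered → point at 16; [17,18] uncovered → point at 18; [22,23] uncovered → point at 23.
Points: 5, 8, 10, 16, 18, 23 (6 total).

6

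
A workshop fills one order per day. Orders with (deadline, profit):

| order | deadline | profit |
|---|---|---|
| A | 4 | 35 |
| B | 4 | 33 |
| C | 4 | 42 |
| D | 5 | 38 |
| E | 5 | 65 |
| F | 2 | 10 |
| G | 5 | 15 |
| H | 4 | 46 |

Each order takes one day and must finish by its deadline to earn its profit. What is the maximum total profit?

Sort by profit descending; place each in the latest free slot ≤ its deadline.
By profit: E(d5,65), H(d4,46), C(d4,42), D(d5,38), A(d4,35), B(d4,33), G(d5,15), F(d2,10)
E→slot 5; H→slot 4; C→slot 3; D→slot 2; A→slot 1; B skipped; G skipped; F skipped.
Profit = 35 + 38 + 42 + 46 + 65 = 226

226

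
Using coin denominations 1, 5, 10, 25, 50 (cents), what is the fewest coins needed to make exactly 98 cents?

Use the largest denomination that fits, subtract, and repeat.
98 = 1×50 + 1×25 + 2×10 + 3×1
Total coins = 1 + 1 + 2 + 3 = 7

7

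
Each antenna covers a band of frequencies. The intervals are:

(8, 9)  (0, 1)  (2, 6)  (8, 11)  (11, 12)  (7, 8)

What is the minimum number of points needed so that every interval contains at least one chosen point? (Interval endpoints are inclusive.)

4

Sort by right endpoint; whenever an interval is uncovered, place a point at its right end.
By right end: [0,1]  [2,6]  [7,8]  [8,9]  [8,11]  [11,12]
[0,1] uncovered → point at 1; [2,6] uncovered → point at 6; [7,8] uncovered → point at 8; [11,12] uncovered → point at 12.
Points: 1, 6, 8, 12 (4 total).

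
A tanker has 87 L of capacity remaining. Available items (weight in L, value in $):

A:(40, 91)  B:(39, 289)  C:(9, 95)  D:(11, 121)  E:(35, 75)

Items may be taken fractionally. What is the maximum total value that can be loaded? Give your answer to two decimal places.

568.70

Sort by value per unit weight and fill in that order.
Ratios (sorted): D 11.00, C 10.56, B 7.41, A 2.27, E 2.14
take D (11 @ 121); take C (9 @ 95); take B (39 @ 289); take 28/40 of A → 63.70. Capacity used 87/87.
Total value = 568.70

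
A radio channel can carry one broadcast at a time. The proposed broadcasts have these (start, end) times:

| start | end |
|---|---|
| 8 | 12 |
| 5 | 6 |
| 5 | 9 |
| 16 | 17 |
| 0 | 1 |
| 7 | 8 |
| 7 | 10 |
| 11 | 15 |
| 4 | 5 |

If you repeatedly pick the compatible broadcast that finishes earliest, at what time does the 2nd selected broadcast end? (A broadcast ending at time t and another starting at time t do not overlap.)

By end time: (0,1), (4,5), (5,6), (7,8), (5,9), (7,10), (8,12), (11,15), (16,17).
Pick (0,1); next start ≥ 1 → (4,5); next start ≥ 5 → (5,6); next start ≥ 6 → (7,8); next start ≥ 8 → (8,12); next start ≥ 12 → (16,17).
Selected: (0,1) (4,5) (5,6) (7,8) (8,12) (16,17)

5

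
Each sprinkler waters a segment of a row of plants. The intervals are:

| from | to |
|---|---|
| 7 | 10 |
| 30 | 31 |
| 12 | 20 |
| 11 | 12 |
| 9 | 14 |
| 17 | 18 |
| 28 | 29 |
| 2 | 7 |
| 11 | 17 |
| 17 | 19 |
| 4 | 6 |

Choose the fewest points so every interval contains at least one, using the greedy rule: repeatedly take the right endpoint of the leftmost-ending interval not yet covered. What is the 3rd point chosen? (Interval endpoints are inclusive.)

Sort by right endpoint; whenever an interval is uncovered, place a point at its right end.
Sorted: [4,6] [2,7] [7,10] [11,12] [9,14] [11,17] [17,18] [17,19] [12,20] [28,29] [30,31]
{[4,6],[2,7]} hit by 6; {[7,10]} hit by 10; {[11,12],[9,14],[11,17]} hit by 12; {[17,18],[17,19],[12,20]} hit by 18; {[28,29]} hit by 29; {[30,31]} hit by 31.
Points: 6, 10, 12, 18, 29, 31 (6 total).

12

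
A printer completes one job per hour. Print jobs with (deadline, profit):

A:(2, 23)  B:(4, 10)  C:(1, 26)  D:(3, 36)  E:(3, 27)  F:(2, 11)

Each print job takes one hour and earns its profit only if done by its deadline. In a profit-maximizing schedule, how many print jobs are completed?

4

Sort by profit descending; place each in the latest free slot ≤ its deadline.
Profit order: D=36 E=27 C=26 A=23 F=11 B=10
Assign: D→slot 3, E→slot 2, C→slot 1, A skipped, F skipped, B→slot 4.
Slots: [1:C] [2:E] [3:D] [4:B]
4 of 6 scheduled.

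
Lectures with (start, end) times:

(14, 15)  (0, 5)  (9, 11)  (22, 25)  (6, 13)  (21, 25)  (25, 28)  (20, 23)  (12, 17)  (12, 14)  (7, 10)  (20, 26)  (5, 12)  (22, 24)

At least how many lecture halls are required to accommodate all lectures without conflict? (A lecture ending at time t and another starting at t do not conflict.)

The answer is the maximum number of intervals overlapping at any instant.
Events (time:±→running): 0:+→1 5:-→0 5:+→1 6:+→2 7:+→3 9:+→4 10:-→3 11:-→2 12:-→1 12:+→2 12:+→3 13:-→2 14:-→1 14:+→2 15:-→1 17:-→0 20:+→1 20:+→2 21:+→3 22:+→4 22:+→5 … peak 5.

5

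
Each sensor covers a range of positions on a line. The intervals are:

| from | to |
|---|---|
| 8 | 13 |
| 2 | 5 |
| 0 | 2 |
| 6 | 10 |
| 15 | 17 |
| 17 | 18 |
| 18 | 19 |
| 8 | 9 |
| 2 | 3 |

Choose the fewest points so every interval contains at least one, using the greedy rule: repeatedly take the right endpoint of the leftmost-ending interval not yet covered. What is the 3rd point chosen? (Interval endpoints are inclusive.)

17

Sort by right endpoint; whenever an interval is uncovered, place a point at its right end.
By right end: [0,2]  [2,3]  [2,5]  [8,9]  [6,10]  [8,13]  [15,17]  [17,18]  [18,19]
[0,2] uncovered → point at 2; [8,9] uncovered → point at 9; [15,17] uncovered → point at 17; [18,19] uncovered → point at 19.
Points: 2, 9, 17, 19 (4 total).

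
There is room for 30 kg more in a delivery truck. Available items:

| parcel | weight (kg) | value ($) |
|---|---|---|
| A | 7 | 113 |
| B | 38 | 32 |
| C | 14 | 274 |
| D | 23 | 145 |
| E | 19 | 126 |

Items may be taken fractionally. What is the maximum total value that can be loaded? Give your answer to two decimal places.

Sort by value per unit weight and fill in that order.
Order: C (274/14=19.57) > A (113/7=16.14) > E (126/19=6.63) > D (145/23=6.30) > B (32/38=0.84)
Fill: take C (14 @ 274) → take A (7 @ 113) → take 9/19 of E → 59.68; 30/30 used.
Total value = 446.68

446.68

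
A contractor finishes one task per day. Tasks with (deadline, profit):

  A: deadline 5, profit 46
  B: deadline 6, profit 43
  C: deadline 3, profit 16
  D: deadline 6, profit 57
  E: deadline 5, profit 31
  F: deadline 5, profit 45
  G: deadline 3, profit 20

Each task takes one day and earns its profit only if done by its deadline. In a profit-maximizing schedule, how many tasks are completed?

Sort by profit descending; place each in the latest free slot ≤ its deadline.
Profit order: D=57 A=46 F=45 B=43 E=31 G=20 C=16
Assign: D→slot 6, A→slot 5, F→slot 4, B→slot 3, E→slot 2, G→slot 1, C skipped.
Slots: [1:G] [2:E] [3:B] [4:F] [5:A] [6:D]
6 of 7 scheduled.

6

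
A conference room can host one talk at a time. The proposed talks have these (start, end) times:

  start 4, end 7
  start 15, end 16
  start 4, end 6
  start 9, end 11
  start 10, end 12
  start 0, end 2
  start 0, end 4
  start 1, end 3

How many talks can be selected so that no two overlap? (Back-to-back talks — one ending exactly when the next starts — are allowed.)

4

Sorted by end: (0,2)  (1,3)  (0,4)  (4,6)  (4,7)  (9,11)  (10,12)  (15,16)
take (0,2); skip (0,4); take (4,6); take (9,11); skip (10,12); take (15,16).
Selected 4 talks.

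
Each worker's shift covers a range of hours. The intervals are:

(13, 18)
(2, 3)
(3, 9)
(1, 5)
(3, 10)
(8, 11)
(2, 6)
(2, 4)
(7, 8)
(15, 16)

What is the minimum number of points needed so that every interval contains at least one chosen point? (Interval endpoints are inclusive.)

3

Process intervals by earliest right end; each time one isn't hit yet, stab at its right endpoint.
By right end: [2,3]  [2,4]  [1,5]  [2,6]  [7,8]  [3,9]  [3,10]  [8,11]  [15,16]  [13,18]
[2,3] uncovered → point at 3; [7,8] uncovered → point at 8; [15,16] uncovered → point at 16.
Points: 3, 8, 16 (3 total).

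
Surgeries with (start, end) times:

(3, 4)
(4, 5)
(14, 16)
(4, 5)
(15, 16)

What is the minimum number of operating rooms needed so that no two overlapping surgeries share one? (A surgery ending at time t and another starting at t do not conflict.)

2

The answer is the maximum number of intervals overlapping at any instant.
Events (time:±→running): 3:+→1 4:-→0 4:+→1 4:+→2 … peak 2.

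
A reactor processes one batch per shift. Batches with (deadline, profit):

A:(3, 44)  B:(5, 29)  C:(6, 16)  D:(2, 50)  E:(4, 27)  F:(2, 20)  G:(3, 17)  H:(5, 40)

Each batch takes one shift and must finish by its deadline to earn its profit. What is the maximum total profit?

206

Take jobs in profit order; each goes to the latest open slot no later than its deadline.
Profit order: D=50 A=44 H=40 B=29 E=27 F=20 G=17 C=16
Assign: D→slot 2, A→slot 3, H→slot 5, B→slot 4, E→slot 1, F skipped, G skipped, C→slot 6.
Slots: [1:E] [2:D] [3:A] [4:B] [5:H] [6:C]
Profit = 27 + 50 + 44 + 29 + 40 + 16 = 206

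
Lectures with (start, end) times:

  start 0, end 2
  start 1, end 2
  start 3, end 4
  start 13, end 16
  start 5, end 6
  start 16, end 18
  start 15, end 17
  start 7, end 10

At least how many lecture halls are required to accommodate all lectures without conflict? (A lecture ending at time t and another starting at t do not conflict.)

The answer is the maximum number of intervals overlapping at any instant.
Events (time:±→running): 0:+→1 1:+→2 … peak 2.

2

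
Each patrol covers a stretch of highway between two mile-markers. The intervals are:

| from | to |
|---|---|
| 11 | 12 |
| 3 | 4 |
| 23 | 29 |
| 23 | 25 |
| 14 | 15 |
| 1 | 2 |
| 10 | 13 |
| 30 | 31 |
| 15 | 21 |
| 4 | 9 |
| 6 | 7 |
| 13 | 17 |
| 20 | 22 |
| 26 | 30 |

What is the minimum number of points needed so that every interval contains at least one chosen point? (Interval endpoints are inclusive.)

8

Process intervals by earliest right end; each time one isn't hit yet, stab at its right endpoint.
By right end: [1,2]  [3,4]  [6,7]  [4,9]  [11,12]  [10,13]  [14,15]  [13,17]  [15,21]  [20,22]  [23,25]  [23,29]  [26,30]  [30,31]
[1,2] uncovered → point at 2; [3,4] uncovered → point at 4; [6,7] uncovered → point at 7; [11,12] uncovered → point at 12; [14,15] uncovered → point at 15; [20,22] uncovered → point at 22; [23,25] uncovered → point at 25; [26,30] uncovered → point at 30.
Points: 2, 4, 7, 12, 15, 22, 25, 30 (8 total).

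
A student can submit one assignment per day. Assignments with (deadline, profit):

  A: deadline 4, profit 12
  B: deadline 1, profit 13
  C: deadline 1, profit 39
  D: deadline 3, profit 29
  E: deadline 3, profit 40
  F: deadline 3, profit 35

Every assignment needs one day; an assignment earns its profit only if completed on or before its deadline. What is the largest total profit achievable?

By profit: E(d3,40), C(d1,39), F(d3,35), D(d3,29), B(d1,13), A(d4,12)
E→slot 3; C→slot 1; F→slot 2; D skipped; B skipped; A→slot 4.
Profit = 39 + 35 + 40 + 12 = 126

126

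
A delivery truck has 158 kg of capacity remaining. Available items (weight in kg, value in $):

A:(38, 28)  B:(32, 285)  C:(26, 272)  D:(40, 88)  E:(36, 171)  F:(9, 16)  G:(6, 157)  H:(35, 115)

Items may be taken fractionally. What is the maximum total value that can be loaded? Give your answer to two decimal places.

1050.60

Greedy by value/weight ratio, highest first.
Ratios (sorted): G 26.17, C 10.46, B 8.91, E 4.75, H 3.29, D 2.20, F 1.78, A 0.74
take G (6 @ 157); take C (26 @ 272); take B (32 @ 285); take E (36 @ 171); take H (35 @ 115); take 23/40 of D → 50.60. Capacity used 158/158.
Total value = 1050.60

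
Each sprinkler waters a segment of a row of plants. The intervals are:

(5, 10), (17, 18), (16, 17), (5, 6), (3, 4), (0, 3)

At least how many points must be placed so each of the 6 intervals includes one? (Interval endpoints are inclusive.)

Sorted: [0,3] [3,4] [5,6] [5,10] [16,17] [17,18]
{[0,3],[3,4]} hit by 3; {[5,6],[5,10]} hit by 6; {[16,17],[17,18]} hit by 17.
Points: 3, 6, 17 (3 total).

3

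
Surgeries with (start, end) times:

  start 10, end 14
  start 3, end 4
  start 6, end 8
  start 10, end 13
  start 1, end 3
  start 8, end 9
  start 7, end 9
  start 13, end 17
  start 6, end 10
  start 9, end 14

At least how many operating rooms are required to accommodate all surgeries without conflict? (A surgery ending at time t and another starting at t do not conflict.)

3

The answer is the maximum number of intervals overlapping at any instant.
Events (time:±→running): 1:+→1 3:-→0 3:+→1 4:-→0 6:+→1 6:+→2 7:+→3 … peak 3.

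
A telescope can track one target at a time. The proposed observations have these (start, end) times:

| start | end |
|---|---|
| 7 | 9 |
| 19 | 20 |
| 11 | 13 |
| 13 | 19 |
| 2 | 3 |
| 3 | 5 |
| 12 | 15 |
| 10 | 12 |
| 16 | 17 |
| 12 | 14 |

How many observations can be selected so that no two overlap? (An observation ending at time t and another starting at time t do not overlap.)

7

Sorted by end: (2,3)  (3,5)  (7,9)  (10,12)  (11,13)  (12,14)  (12,15)  (16,17)  (13,19)  (19,20)
take (2,3); take (3,5); take (7,9); take (10,12); take (12,14); take (16,17); skip (13,19); take (19,20).
Selected 7 observations.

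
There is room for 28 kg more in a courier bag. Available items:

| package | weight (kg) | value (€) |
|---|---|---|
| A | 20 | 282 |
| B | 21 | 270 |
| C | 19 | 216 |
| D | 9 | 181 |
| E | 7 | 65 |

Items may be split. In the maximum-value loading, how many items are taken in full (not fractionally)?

1

Sort by value per unit weight and fill in that order.
Ratios (sorted): D 20.11, A 14.10, B 12.86, C 11.37, E 9.29
take D (9 @ 181); take 19/20 of A → 267.90. Capacity used 28/28.
1 item(s) taken whole; one partial (take 19/20 of A).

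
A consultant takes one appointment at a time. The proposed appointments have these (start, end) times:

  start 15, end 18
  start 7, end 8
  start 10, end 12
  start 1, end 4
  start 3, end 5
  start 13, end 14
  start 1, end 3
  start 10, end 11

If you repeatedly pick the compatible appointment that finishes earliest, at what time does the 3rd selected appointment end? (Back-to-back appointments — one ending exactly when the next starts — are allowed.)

Sorted by end: (1,3)  (1,4)  (3,5)  (7,8)  (10,11)  (10,12)  (13,14)  (15,18)
take (1,3); take (3,5); take (7,8); take (10,11); take (13,14); take (15,18).
Selected: (1,3) (3,5) (7,8) (10,11) (13,14) (15,18)

8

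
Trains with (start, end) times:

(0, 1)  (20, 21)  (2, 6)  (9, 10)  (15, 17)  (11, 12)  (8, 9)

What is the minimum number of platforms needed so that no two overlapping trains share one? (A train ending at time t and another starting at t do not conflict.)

starts: [0, 2, 8, 9, 11, 15, 20]
ends:   [1, 6, 9, 10, 12, 17, 21]
s0→1  — peak 1.

1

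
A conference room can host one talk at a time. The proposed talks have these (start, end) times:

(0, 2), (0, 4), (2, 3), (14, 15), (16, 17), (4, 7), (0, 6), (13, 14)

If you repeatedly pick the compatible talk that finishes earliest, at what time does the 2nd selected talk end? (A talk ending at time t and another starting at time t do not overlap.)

Sort by end time and greedily take each interval whose start is ≥ the last chosen end.
Sorted by end: (0,2)  (2,3)  (0,4)  (0,6)  (4,7)  (13,14)  (14,15)  (16,17)
take (0,2); take (2,3); take (4,7); take (13,14); take (14,15); take (16,17).
Selected: (0,2) (2,3) (4,7) (13,14) (14,15) (16,17)

3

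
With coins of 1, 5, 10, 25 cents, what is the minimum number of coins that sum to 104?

Use the largest denomination that fits, subtract, and repeat.
104 = 4×25 + 4×1
Total coins = 4 + 4 = 8

8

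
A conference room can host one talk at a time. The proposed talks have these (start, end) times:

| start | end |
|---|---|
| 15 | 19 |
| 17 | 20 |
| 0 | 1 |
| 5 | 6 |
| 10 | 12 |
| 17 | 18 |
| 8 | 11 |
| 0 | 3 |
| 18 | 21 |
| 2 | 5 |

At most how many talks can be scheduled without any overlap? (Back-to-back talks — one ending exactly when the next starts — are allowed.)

6

Sorted by end: (0,1)  (0,3)  (2,5)  (5,6)  (8,11)  (10,12)  (17,18)  (15,19)  (17,20)  (18,21)
take (0,1); take (2,5); take (5,6); take (8,11); take (17,18); skip (15,19); skip (17,20); take (18,21).
Selected 6 talks.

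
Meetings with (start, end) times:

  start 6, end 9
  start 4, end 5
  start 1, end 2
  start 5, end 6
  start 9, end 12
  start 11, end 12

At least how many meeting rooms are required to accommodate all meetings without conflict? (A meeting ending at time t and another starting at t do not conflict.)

The answer is the maximum number of intervals overlapping at any instant.
starts: [1, 4, 5, 6, 9, 11]
ends:   [2, 5, 6, 9, 12, 12]
s1→1 e2→0 s4→1 e5→0 s5→1 e6→0 s6→1 e9→0 s9→1 s11→2  — peak 2.

2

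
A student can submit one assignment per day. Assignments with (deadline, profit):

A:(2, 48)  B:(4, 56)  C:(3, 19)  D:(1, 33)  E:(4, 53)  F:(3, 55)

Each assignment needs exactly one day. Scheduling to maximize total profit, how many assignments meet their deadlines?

4

Take jobs in profit order; each goes to the latest open slot no later than its deadline.
By profit: B(d4,56), F(d3,55), E(d4,53), A(d2,48), D(d1,33), C(d3,19)
B→slot 4; F→slot 3; E→slot 2; A→slot 1; D skipped; C skipped.
4 of 6 scheduled.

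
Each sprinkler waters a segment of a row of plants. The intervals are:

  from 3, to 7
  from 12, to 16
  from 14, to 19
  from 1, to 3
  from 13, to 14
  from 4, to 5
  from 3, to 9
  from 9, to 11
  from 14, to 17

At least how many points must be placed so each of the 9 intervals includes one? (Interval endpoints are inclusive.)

Sort by right endpoint; whenever an interval is uncovered, place a point at its right end.
By right end: [1,3]  [4,5]  [3,7]  [3,9]  [9,11]  [13,14]  [12,16]  [14,17]  [14,19]
[1,3] uncovered → point at 3; [4,5] uncovered → point at 5; [9,11] uncovered → point at 11; [13,14] uncovered → point at 14.
Points: 3, 5, 11, 14 (4 total).

4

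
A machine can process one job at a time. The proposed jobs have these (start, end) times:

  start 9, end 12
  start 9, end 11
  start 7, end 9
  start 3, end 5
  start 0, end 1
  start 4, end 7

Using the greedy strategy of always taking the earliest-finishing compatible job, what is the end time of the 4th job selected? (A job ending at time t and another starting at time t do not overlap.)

11

Sorted by end: (0,1)  (3,5)  (4,7)  (7,9)  (9,11)  (9,12)
take (0,1); take (3,5); take (7,9); take (9,11).
Selected: (0,1) (3,5) (7,9) (9,11)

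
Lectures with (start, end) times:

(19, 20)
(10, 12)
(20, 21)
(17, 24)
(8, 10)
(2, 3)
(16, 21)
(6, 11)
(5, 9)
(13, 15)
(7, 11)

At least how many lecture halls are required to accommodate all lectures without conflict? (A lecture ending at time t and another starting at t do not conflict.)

Count concurrent intervals with a sweep; the peak is the room count.
Events (time:±→running): 2:+→1 3:-→0 5:+→1 6:+→2 7:+→3 8:+→4 … peak 4.

4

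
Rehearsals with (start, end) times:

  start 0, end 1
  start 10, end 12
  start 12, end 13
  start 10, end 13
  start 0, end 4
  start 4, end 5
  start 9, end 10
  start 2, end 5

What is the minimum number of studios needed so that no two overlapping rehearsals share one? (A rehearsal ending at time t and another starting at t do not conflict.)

2

The answer is the maximum number of intervals overlapping at any instant.
Events (time:±→running): 0:+→1 0:+→2 … peak 2.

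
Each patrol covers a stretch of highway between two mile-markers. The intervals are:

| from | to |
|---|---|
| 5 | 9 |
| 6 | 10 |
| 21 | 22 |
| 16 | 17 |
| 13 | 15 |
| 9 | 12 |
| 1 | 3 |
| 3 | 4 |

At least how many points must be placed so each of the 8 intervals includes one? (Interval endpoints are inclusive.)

5

Process intervals by earliest right end; each time one isn't hit yet, stab at its right endpoint.
Sorted: [1,3] [3,4] [5,9] [6,10] [9,12] [13,15] [16,17] [21,22]
{[1,3],[3,4]} hit by 3; {[5,9],[6,10],[9,12]} hit by 9; {[13,15]} hit by 15; {[16,17]} hit by 17; {[21,22]} hit by 22.
Points: 3, 9, 15, 17, 22 (5 total).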